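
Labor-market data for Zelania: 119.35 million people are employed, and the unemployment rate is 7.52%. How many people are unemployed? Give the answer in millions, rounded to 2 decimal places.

Let U be the number unemployed. The labor force is E + U, and U/(E+U) = 0.0752.
So U = 0.0752 × 119.35 / (1 − 0.0752) = 8.9751 / 0.9248 ≈ 9.70 million.

About 9.70 million are unemployed.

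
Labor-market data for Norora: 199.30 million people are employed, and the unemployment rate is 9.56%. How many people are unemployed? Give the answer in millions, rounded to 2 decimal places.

Let U be the number unemployed. The labor force is E + U, and U/(E+U) = 0.0956.
So U = 0.0956 × 199.30 / (1 − 0.0956) = 19.0531 / 0.9044 ≈ 21.07 million.

About 21.07 million are unemployed.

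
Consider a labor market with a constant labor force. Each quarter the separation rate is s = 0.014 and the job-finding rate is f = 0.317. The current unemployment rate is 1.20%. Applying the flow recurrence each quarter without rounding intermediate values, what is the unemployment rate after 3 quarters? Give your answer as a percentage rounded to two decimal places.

With a fixed labor force, u_{t+1} = u_t + s·(1−u_t) − f·u_t = u_t·(1−s−f) + s.
Here 1−s−f = 0.669 and s = 0.014.
u_1 = 0.012000 × 0.669 + 0.014 = 0.022028.
u_2 = 0.022028 × 0.669 + 0.014 = 0.028737.
u_3 = 0.028737 × 0.669 + 0.014 = 0.033225.

Unemployment rate after three quarters ≈ 3.32%.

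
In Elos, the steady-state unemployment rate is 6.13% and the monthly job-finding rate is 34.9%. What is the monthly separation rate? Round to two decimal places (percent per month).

Separation rate ≈ 2.28% per month.

From u* = s/(s+f): s = u·f/(1−u).
s = 0.0613 × 34.9 / (1 − 0.0613) = 2.1394 / 0.9387 ≈ 2.28% per month.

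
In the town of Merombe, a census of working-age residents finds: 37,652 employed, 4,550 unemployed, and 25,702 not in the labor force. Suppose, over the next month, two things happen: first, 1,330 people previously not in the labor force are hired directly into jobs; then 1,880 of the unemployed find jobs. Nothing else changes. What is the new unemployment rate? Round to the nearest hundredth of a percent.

Initially, labor force = 37,652 + 4,550 = 42,202, so u = 4,550/42,202 = 10.78%.
After the first change, employed and labor force both rise by 1,330; unemployed unchanged → E = 38,982, U = 4,550, labor force = 43,532.
After the second change, unemployed falls and employed rises by 1,880; labor force unchanged → E = 40,862, U = 2,670, labor force = 43,532.
New unemployment rate = 2,670 / 43,532 = 6.13%.

New unemployment rate ≈ 6.13%.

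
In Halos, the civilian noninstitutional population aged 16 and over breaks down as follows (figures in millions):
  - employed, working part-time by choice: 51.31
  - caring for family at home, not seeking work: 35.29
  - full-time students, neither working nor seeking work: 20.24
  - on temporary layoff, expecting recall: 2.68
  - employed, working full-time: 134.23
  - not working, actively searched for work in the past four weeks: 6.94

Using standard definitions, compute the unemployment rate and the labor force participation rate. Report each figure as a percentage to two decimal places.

Employed = 51.31 + 134.23 = 185.54 million.
Unemployed = 2.68 + 6.94 = 9.62 million (jobless and actively searching, or on temporary layoff).
Labor force = 185.54 + 9.62 = 195.16 million.
Not in labor force = 35.29 + 20.24 = 55.53 million (those not working and not actively searching are outside the labor force).
Civilian working-age population = 195.16 + 55.53 = 250.69 million.
Unemployment rate = 9.62 / 195.16 = 4.93%.
Labor force participation rate = 195.16 / 250.69 = 77.85%.

Unemployment rate ≈ 4.93%; labor force participation rate ≈ 77.85%.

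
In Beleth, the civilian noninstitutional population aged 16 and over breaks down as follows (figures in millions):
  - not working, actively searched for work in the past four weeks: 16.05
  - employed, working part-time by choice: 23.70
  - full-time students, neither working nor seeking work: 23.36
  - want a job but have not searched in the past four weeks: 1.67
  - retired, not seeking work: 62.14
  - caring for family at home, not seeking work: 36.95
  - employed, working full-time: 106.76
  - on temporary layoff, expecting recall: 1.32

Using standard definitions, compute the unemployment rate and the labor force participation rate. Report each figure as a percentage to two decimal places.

Unemployment rate ≈ 11.75%; labor force participation rate ≈ 54.36%.

Employed = 23.70 + 106.76 = 130.46 million.
Unemployed = 16.05 + 1.32 = 17.37 million (jobless and actively searching, or on temporary layoff).
Labor force = 130.46 + 17.37 = 147.83 million.
Not in labor force = 23.36 + 1.67 + 62.14 + 36.95 = 124.12 million (those not working and not actively searching are outside the labor force — including those who want a job but have given up searching).
Civilian working-age population = 147.83 + 124.12 = 271.95 million.
Unemployment rate = 17.37 / 147.83 = 11.75%.
Labor force participation rate = 147.83 / 271.95 = 54.36%.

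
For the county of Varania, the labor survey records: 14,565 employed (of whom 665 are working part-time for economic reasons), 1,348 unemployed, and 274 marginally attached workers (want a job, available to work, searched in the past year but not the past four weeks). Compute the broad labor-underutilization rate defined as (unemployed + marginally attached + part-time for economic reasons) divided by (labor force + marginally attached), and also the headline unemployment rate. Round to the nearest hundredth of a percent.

Labor force = 14,565 + 1,348 = 15,913.
Numerator = 1,348 + 274 + 665 = 2,287.
Denominator = 15,913 + 274 = 16,187.
Broad rate = 2,287 / 16,187 = 14.13%.
Headline unemployment rate = 1,348 / 15,913 = 8.47%.

Broad underutilization rate ≈ 14.13%; headline unemployment rate ≈ 8.47%.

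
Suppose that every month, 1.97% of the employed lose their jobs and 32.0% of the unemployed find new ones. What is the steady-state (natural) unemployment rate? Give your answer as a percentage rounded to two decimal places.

Steady-state unemployment rate ≈ 5.80%.

At steady state the flows balance: s·E = f·U, so U/(E+U) = s/(s+f).
u* = 1.97 / (1.97 + 32.0) = 1.97 / 33.97 = 5.80%.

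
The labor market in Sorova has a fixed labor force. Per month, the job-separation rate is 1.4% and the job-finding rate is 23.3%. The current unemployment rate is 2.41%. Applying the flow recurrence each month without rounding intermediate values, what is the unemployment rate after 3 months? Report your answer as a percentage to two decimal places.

Unemployment rate after three months ≈ 4.28%.

With a fixed labor force, u_{t+1} = u_t + s·(1−u_t) − f·u_t = u_t·(1−s−f) + s.
Here 1−s−f = 0.753 and s = 0.014.
u_1 = 0.024100 × 0.753 + 0.014 = 0.032147.
u_2 = 0.032147 × 0.753 + 0.014 = 0.038207.
u_3 = 0.038207 × 0.753 + 0.014 = 0.042770.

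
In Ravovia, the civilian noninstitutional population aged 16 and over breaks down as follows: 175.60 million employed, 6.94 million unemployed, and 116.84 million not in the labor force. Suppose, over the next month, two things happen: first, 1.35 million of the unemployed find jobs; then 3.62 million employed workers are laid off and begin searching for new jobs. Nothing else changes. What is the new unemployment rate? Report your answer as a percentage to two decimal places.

New unemployment rate ≈ 5.05%.

Initially, labor force = 175.60 + 6.94 = 182.54 million, so u = 6.94/182.54 = 3.80%.
After the first change, unemployed falls and employed rises by 1.35; labor force unchanged → E = 176.95, U = 5.59, labor force = 182.54 million.
After the second change, employed falls and unemployed rises by 3.62; labor force unchanged → E = 173.33, U = 9.21, labor force = 182.54 million.
New unemployment rate = 9.21 / 182.54 = 5.05%.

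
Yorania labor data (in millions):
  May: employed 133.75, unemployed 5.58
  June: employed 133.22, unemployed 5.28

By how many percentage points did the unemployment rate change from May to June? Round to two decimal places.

The unemployment rate changed by −0.19 percentage points.

May: labor force = 133.75 + 5.58 = 139.33; u = 5.58/139.33 = 4.00%.
June: labor force = 133.22 + 5.28 = 138.50; u = 5.28/138.50 = 3.81%.
Change = 3.81% − 4.00% = −0.19 pp.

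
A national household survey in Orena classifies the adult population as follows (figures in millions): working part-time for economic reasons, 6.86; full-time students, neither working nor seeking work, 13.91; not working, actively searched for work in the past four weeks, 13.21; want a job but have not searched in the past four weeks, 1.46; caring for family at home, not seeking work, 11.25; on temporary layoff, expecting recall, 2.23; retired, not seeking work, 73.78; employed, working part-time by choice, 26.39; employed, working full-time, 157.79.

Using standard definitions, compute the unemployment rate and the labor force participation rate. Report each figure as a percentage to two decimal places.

Unemployment rate ≈ 7.48%; labor force participation rate ≈ 67.28%.

Employed = 6.86 + 26.39 + 157.79 = 191.04 million (anyone who worked, including part-time for economic reasons, counts as employed).
Unemployed = 13.21 + 2.23 = 15.44 million (jobless and actively searching, or on temporary layoff).
Labor force = 191.04 + 15.44 = 206.48 million.
Not in labor force = 13.91 + 1.46 + 11.25 + 73.78 = 100.40 million (those not working and not actively searching are outside the labor force — including those who want a job but have given up searching).
Civilian working-age population = 206.48 + 100.40 = 306.88 million.
Unemployment rate = 15.44 / 206.48 = 7.48%.
Labor force participation rate = 206.48 / 306.88 = 67.28%.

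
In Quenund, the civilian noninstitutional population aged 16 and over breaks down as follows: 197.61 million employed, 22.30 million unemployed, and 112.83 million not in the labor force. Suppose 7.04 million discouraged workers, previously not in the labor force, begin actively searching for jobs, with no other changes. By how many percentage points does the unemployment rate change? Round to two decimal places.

The unemployment rate changes by +2.79 percentage points.

Initially, labor force = 197.61 + 22.30 = 219.91 million, so u = 22.30/219.91 = 10.14%.
After the change, unemployed and labor force both rise by 7.04 → E = 197.61, U = 29.34, labor force = 226.95 million.
New unemployment rate = 29.34 / 226.95 = 12.93%.
Change = 12.93% − 10.14% = +2.79 percentage points.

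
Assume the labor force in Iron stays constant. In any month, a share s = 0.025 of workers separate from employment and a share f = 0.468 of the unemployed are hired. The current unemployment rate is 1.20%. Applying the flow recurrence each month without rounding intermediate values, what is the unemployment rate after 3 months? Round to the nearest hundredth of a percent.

Unemployment rate after three months ≈ 4.57%.

With a fixed labor force, u_{t+1} = u_t + s·(1−u_t) − f·u_t = u_t·(1−s−f) + s.
Here 1−s−f = 0.507 and s = 0.025.
u_1 = 0.012000 × 0.507 + 0.025 = 0.031084.
u_2 = 0.031084 × 0.507 + 0.025 = 0.040760.
u_3 = 0.040760 × 0.507 + 0.025 = 0.045665.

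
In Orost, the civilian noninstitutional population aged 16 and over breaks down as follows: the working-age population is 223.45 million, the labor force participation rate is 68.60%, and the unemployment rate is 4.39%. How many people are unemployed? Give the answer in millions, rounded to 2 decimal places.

About 6.73 million are unemployed.

Labor force = 0.6860 × 223.45 = 153.29 million.
Unemployed = 0.0439 × 153.29 ≈ 6.73 million.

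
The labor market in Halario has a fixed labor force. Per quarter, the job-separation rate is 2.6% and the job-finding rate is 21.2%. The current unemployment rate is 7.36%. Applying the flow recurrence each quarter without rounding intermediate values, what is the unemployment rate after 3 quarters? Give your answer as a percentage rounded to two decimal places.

With a fixed labor force, u_{t+1} = u_t + s·(1−u_t) − f·u_t = u_t·(1−s−f) + s.
Here 1−s−f = 0.762 and s = 0.026.
u_1 = 0.073600 × 0.762 + 0.026 = 0.082083.
u_2 = 0.082083 × 0.762 + 0.026 = 0.088547.
u_3 = 0.088547 × 0.762 + 0.026 = 0.093473.

Unemployment rate after three quarters ≈ 9.35%.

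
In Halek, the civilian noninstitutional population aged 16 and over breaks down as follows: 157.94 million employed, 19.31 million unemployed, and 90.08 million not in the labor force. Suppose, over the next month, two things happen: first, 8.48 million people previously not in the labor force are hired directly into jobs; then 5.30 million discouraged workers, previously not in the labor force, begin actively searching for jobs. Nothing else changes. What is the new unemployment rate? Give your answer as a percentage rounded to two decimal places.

New unemployment rate ≈ 12.88%.

Initially, labor force = 157.94 + 19.31 = 177.25 million, so u = 19.31/177.25 = 10.89%.
After the first change, employed and labor force both rise by 8.48; unemployed unchanged → E = 166.42, U = 19.31, labor force = 185.73 million.
After the second change, unemployed and labor force both rise by 5.30 → E = 166.42, U = 24.61, labor force = 191.03 million.
New unemployment rate = 24.61 / 191.03 = 12.88%.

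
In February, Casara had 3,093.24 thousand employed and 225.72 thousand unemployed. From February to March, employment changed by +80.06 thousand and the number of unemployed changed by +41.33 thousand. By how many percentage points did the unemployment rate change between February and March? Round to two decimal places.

February: labor force = 3,093.24 + 225.72 = 3,318.96; u = 225.72/3,318.96 = 6.80%.
March: labor force = 3,173.30 + 267.05 = 3,440.35; u = 267.05/3,440.35 = 7.76%.
Change = 7.76% − 6.80% = +0.96 pp.

The unemployment rate changed by +0.96 percentage points.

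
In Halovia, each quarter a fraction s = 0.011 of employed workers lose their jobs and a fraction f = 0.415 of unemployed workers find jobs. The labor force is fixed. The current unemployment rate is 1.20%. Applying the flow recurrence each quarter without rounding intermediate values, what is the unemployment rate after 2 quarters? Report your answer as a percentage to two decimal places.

With a fixed labor force, u_{t+1} = u_t + s·(1−u_t) − f·u_t = u_t·(1−s−f) + s.
Here 1−s−f = 0.574 and s = 0.011.
u_1 = 0.012000 × 0.574 + 0.011 = 0.017888.
u_2 = 0.017888 × 0.574 + 0.011 = 0.021268.

Unemployment rate after two quarters ≈ 2.13%.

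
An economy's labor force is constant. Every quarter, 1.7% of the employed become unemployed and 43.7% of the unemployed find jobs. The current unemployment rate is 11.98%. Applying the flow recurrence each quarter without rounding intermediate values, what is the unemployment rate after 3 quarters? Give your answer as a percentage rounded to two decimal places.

With a fixed labor force, u_{t+1} = u_t + s·(1−u_t) − f·u_t = u_t·(1−s−f) + s.
Here 1−s−f = 0.546 and s = 0.017.
u_1 = 0.119800 × 0.546 + 0.017 = 0.082411.
u_2 = 0.082411 × 0.546 + 0.017 = 0.061996.
u_3 = 0.061996 × 0.546 + 0.017 = 0.050850.

Unemployment rate after three quarters ≈ 5.08%.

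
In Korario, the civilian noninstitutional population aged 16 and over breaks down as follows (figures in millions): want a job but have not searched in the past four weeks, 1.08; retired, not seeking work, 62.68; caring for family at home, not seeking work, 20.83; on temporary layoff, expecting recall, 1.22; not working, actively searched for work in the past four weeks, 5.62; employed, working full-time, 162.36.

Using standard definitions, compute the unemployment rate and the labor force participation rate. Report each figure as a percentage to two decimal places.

Employed = 162.36 million.
Unemployed = 1.22 + 5.62 = 6.84 million (jobless and actively searching, or on temporary layoff).
Labor force = 162.36 + 6.84 = 169.20 million.
Not in labor force = 1.08 + 62.68 + 20.83 = 84.59 million (those not working and not actively searching are outside the labor force — including those who want a job but have given up searching).
Civilian working-age population = 169.20 + 84.59 = 253.79 million.
Unemployment rate = 6.84 / 169.20 = 4.04%.
Labor force participation rate = 169.20 / 253.79 = 66.67%.

Unemployment rate ≈ 4.04%; labor force participation rate ≈ 66.67%.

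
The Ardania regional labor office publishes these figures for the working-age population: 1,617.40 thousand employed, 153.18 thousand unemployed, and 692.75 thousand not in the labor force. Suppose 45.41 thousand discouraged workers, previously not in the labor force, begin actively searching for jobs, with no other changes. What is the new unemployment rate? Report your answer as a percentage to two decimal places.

Initially, labor force = 1,617.40 + 153.18 = 1,770.58 thousand, so u = 153.18/1,770.58 = 8.65%.
After the change, unemployed and labor force both rise by 45.41 → E = 1,617.40, U = 198.59, labor force = 1,815.99 thousand.
New unemployment rate = 198.59 / 1,815.99 = 10.94%.

New unemployment rate ≈ 10.94%.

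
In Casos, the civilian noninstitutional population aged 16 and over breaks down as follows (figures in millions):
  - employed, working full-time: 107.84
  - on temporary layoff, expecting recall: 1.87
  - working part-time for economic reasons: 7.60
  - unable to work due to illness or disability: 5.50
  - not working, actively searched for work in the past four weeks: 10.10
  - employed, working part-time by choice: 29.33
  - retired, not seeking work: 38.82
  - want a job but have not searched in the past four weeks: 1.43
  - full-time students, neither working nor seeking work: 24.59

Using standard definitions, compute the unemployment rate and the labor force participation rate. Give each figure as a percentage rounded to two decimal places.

Employed = 107.84 + 7.60 + 29.33 = 144.77 million (anyone who worked, including part-time for economic reasons, counts as employed).
Unemployed = 1.87 + 10.10 = 11.97 million (jobless and actively searching, or on temporary layoff).
Labor force = 144.77 + 11.97 = 156.74 million.
Not in labor force = 5.50 + 38.82 + 1.43 + 24.59 = 70.34 million (those not working and not actively searching are outside the labor force — including those who want a job but have given up searching).
Civilian working-age population = 156.74 + 70.34 = 227.08 million.
Unemployment rate = 11.97 / 156.74 = 7.64%.
Labor force participation rate = 156.74 / 227.08 = 69.02%.

Unemployment rate ≈ 7.64%; labor force participation rate ≈ 69.02%.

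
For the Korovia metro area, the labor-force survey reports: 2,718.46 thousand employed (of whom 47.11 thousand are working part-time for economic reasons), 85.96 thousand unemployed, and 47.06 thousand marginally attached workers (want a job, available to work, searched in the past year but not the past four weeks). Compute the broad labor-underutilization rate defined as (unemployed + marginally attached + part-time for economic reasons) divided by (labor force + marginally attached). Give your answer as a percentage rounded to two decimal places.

Broad underutilization rate ≈ 6.32%.

Labor force = 2,718.46 + 85.96 = 2,804.42 thousand.
Numerator = 85.96 + 47.06 + 47.11 = 180.13 thousand.
Denominator = 2,804.42 + 47.06 = 2,851.48 thousand.
Broad rate = 180.13 / 2,851.48 = 6.32%.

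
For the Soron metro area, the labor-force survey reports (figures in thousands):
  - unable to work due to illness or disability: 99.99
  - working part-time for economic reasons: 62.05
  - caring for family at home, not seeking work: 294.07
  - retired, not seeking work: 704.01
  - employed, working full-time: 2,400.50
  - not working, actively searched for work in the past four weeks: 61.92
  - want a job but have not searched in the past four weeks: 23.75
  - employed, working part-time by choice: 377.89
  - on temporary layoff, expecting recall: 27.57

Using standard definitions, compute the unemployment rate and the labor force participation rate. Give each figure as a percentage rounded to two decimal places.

Employed = 62.05 + 2,400.50 + 377.89 = 2,840.44 thousand (anyone who worked, including part-time for economic reasons, counts as employed).
Unemployed = 61.92 + 27.57 = 89.49 thousand (jobless and actively searching, or on temporary layoff).
Labor force = 2,840.44 + 89.49 = 2,929.93 thousand.
Not in labor force = 99.99 + 294.07 + 704.01 + 23.75 = 1,121.82 thousand (those not working and not actively searching are outside the labor force — including those who want a job but have given up searching).
Civilian working-age population = 2,929.93 + 1,121.82 = 4,051.75 thousand.
Unemployment rate = 89.49 / 2,929.93 = 3.05%.
Labor force participation rate = 2,929.93 / 4,051.75 = 72.31%.

Unemployment rate ≈ 3.05%; labor force participation rate ≈ 72.31%.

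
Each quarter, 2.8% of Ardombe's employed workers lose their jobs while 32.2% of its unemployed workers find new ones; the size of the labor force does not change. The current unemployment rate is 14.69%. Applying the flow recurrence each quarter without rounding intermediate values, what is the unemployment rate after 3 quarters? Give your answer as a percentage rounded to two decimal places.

Unemployment rate after three quarters ≈ 9.84%.

With a fixed labor force, u_{t+1} = u_t + s·(1−u_t) − f·u_t = u_t·(1−s−f) + s.
Here 1−s−f = 0.650 and s = 0.028.
u_1 = 0.146900 × 0.650 + 0.028 = 0.123485.
u_2 = 0.123485 × 0.650 + 0.028 = 0.108265.
u_3 = 0.108265 × 0.650 + 0.028 = 0.098372.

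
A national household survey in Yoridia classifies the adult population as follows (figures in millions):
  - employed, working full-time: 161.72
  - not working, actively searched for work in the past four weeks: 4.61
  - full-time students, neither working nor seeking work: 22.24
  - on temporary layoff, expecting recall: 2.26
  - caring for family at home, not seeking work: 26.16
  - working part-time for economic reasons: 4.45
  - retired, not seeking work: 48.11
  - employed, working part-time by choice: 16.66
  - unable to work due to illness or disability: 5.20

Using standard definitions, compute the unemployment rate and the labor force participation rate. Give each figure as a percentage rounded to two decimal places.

Unemployment rate ≈ 3.62%; labor force participation rate ≈ 65.10%.

Employed = 161.72 + 4.45 + 16.66 = 182.83 million (anyone who worked, including part-time for economic reasons, counts as employed).
Unemployed = 4.61 + 2.26 = 6.87 million (jobless and actively searching, or on temporary layoff).
Labor force = 182.83 + 6.87 = 189.70 million.
Not in labor force = 22.24 + 26.16 + 48.11 + 5.20 = 101.71 million (those not working and not actively searching are outside the labor force).
Civilian working-age population = 189.70 + 101.71 = 291.41 million.
Unemployment rate = 6.87 / 189.70 = 3.62%.
Labor force participation rate = 189.70 / 291.41 = 65.10%.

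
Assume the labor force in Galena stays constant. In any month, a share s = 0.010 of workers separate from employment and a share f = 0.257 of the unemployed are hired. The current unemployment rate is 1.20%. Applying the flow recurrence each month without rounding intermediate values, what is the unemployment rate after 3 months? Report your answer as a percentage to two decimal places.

With a fixed labor force, u_{t+1} = u_t + s·(1−u_t) − f·u_t = u_t·(1−s−f) + s.
Here 1−s−f = 0.733 and s = 0.010.
u_1 = 0.012000 × 0.733 + 0.010 = 0.018796.
u_2 = 0.018796 × 0.733 + 0.010 = 0.023777.
u_3 = 0.023777 × 0.733 + 0.010 = 0.027429.

Unemployment rate after three months ≈ 2.74%.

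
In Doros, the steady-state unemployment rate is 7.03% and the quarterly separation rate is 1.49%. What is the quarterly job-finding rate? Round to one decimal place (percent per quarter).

Job-finding rate ≈ 19.7% per quarter.

From u* = s/(s+f): f = s·(1−u)/u.
f = 1.49 × (1 − 0.0703) / 0.0703 = 1.3853 / 0.0703 ≈ 19.7% per quarter.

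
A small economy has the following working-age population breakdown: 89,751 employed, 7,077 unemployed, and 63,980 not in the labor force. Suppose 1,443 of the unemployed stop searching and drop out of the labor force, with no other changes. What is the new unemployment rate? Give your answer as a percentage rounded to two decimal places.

Initially, labor force = 89,751 + 7,077 = 96,828, so u = 7,077/96,828 = 7.31%.
After the change, unemployed and labor force both fall by 1,443 → E = 89,751, U = 5,634, labor force = 95,385.
New unemployment rate = 5,634 / 95,385 = 5.91%.

New unemployment rate ≈ 5.91%.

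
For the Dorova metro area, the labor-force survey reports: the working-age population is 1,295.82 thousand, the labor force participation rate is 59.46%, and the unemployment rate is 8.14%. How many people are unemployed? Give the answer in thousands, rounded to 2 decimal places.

About 62.72 thousand are unemployed.

Labor force = 0.5946 × 1,295.82 = 770.49 thousand.
Unemployed = 0.0814 × 770.49 ≈ 62.72 thousand.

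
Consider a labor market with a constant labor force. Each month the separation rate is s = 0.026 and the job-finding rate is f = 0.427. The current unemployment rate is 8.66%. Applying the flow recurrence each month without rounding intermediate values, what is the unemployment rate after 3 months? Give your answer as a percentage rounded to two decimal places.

Unemployment rate after three months ≈ 6.22%.

With a fixed labor force, u_{t+1} = u_t + s·(1−u_t) − f·u_t = u_t·(1−s−f) + s.
Here 1−s−f = 0.547 and s = 0.026.
u_1 = 0.086600 × 0.547 + 0.026 = 0.073370.
u_2 = 0.073370 × 0.547 + 0.026 = 0.066133.
u_3 = 0.066133 × 0.547 + 0.026 = 0.062175.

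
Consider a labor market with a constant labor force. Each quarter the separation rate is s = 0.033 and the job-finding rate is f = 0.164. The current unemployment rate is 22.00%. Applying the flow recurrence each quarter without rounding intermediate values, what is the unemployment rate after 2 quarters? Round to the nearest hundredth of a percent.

Unemployment rate after two quarters ≈ 20.14%.

With a fixed labor force, u_{t+1} = u_t + s·(1−u_t) − f·u_t = u_t·(1−s−f) + s.
Here 1−s−f = 0.803 and s = 0.033.
u_1 = 0.220000 × 0.803 + 0.033 = 0.209660.
u_2 = 0.209660 × 0.803 + 0.033 = 0.201357.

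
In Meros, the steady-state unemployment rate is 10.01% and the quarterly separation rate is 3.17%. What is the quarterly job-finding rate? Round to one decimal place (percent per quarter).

From u* = s/(s+f): f = s·(1−u)/u.
f = 3.17 × (1 − 0.1001) / 0.1001 = 2.8527 / 0.1001 ≈ 28.5% per quarter.

Job-finding rate ≈ 28.5% per quarter.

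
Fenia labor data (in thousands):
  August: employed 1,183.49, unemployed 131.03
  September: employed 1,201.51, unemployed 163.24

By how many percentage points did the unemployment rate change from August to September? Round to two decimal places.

The unemployment rate changed by +1.99 percentage points.

August: labor force = 1,183.49 + 131.03 = 1,314.52; u = 131.03/1,314.52 = 9.97%.
September: labor force = 1,201.51 + 163.24 = 1,364.75; u = 163.24/1,364.75 = 11.96%.
Change = 11.96% − 9.97% = +1.99 pp.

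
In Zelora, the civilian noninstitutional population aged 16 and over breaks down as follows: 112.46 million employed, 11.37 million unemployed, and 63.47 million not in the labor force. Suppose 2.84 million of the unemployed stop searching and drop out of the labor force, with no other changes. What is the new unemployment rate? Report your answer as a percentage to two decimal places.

New unemployment rate ≈ 7.05%.

Initially, labor force = 112.46 + 11.37 = 123.83 million, so u = 11.37/123.83 = 9.18%.
After the change, unemployed and labor force both fall by 2.84 → E = 112.46, U = 8.53, labor force = 120.99 million.
New unemployment rate = 8.53 / 120.99 = 7.05%.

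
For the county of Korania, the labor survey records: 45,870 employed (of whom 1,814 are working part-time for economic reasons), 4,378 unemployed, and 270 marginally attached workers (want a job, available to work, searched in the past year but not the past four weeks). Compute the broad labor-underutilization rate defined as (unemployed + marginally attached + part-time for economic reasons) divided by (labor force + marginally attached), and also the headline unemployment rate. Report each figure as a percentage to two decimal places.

Labor force = 45,870 + 4,378 = 50,248.
Numerator = 4,378 + 270 + 1,814 = 6,462.
Denominator = 50,248 + 270 = 50,518.
Broad rate = 6,462 / 50,518 = 12.79%.
Headline unemployment rate = 4,378 / 50,248 = 8.71%.

Broad underutilization rate ≈ 12.79%; headline unemployment rate ≈ 8.71%.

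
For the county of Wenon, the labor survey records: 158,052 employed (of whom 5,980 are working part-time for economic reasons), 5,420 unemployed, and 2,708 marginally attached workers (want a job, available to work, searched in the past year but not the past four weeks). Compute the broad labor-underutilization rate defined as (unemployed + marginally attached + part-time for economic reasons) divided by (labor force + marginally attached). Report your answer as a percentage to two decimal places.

Broad underutilization rate ≈ 8.49%.

Labor force = 158,052 + 5,420 = 163,472.
Numerator = 5,420 + 2,708 + 5,980 = 14,108.
Denominator = 163,472 + 2,708 = 166,180.
Broad rate = 14,108 / 166,180 = 8.49%.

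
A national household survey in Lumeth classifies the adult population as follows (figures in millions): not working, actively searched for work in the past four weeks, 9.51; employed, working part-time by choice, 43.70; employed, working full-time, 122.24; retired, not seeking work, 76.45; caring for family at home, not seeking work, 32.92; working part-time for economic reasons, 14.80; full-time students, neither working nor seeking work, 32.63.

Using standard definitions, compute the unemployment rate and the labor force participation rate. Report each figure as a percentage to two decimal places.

Unemployment rate ≈ 5.00%; labor force participation rate ≈ 57.26%.

Employed = 43.70 + 122.24 + 14.80 = 180.74 million (anyone who worked, including part-time for economic reasons, counts as employed).
Unemployed = 9.51 million.
Labor force = 180.74 + 9.51 = 190.25 million.
Not in labor force = 76.45 + 32.92 + 32.63 = 142.00 million (those not working and not actively searching are outside the labor force).
Civilian working-age population = 190.25 + 142.00 = 332.25 million.
Unemployment rate = 9.51 / 190.25 = 5.00%.
Labor force participation rate = 190.25 / 332.25 = 57.26%.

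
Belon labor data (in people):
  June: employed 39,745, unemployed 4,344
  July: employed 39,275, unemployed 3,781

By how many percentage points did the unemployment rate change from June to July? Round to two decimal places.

The unemployment rate changed by −1.07 percentage points.

June: labor force = 39,745 + 4,344 = 44,089; u = 4,344/44,089 = 9.85%.
July: labor force = 39,275 + 3,781 = 43,056; u = 3,781/43,056 = 8.78%.
Change = 8.78% − 9.85% = −1.07 pp.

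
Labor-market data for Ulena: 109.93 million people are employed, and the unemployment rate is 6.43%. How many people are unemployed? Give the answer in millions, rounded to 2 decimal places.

About 7.55 million are unemployed.

Let U be the number unemployed. The labor force is E + U, and U/(E+U) = 0.0643.
So U = 0.0643 × 109.93 / (1 − 0.0643) = 7.0685 / 0.9357 ≈ 7.55 million.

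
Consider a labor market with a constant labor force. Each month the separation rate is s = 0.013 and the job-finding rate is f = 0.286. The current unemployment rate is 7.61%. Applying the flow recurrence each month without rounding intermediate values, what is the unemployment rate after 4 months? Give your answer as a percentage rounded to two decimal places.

Unemployment rate after four months ≈ 5.14%.

With a fixed labor force, u_{t+1} = u_t + s·(1−u_t) − f·u_t = u_t·(1−s−f) + s.
Here 1−s−f = 0.701 and s = 0.013.
u_1 = 0.076100 × 0.701 + 0.013 = 0.066346.
u_2 = 0.066346 × 0.701 + 0.013 = 0.059509.
u_3 = 0.059509 × 0.701 + 0.013 = 0.054716.
u_4 = 0.054716 × 0.701 + 0.013 = 0.051356.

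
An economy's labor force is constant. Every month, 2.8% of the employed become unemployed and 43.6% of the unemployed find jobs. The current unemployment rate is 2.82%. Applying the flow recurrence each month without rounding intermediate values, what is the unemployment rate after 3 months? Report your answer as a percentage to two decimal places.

With a fixed labor force, u_{t+1} = u_t + s·(1−u_t) − f·u_t = u_t·(1−s−f) + s.
Here 1−s−f = 0.536 and s = 0.028.
u_1 = 0.028200 × 0.536 + 0.028 = 0.043115.
u_2 = 0.043115 × 0.536 + 0.028 = 0.051110.
u_3 = 0.051110 × 0.536 + 0.028 = 0.055395.

Unemployment rate after three months ≈ 5.54%.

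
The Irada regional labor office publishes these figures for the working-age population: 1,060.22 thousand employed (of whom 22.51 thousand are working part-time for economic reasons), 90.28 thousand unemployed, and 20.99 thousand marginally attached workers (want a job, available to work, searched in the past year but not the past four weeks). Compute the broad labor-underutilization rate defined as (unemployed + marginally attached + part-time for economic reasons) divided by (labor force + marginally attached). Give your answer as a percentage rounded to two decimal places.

Broad underutilization rate ≈ 11.42%.

Labor force = 1,060.22 + 90.28 = 1,150.50 thousand.
Numerator = 90.28 + 20.99 + 22.51 = 133.78 thousand.
Denominator = 1,150.50 + 20.99 = 1,171.49 thousand.
Broad rate = 133.78 / 1,171.49 = 11.42%.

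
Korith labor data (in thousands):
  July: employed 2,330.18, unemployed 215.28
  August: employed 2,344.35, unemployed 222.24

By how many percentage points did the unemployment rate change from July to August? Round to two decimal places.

The unemployment rate changed by +0.20 percentage points.

July: labor force = 2,330.18 + 215.28 = 2,545.46; u = 215.28/2,545.46 = 8.46%.
August: labor force = 2,344.35 + 222.24 = 2,566.59; u = 222.24/2,566.59 = 8.66%.
Change = 8.66% − 8.46% = +0.20 pp.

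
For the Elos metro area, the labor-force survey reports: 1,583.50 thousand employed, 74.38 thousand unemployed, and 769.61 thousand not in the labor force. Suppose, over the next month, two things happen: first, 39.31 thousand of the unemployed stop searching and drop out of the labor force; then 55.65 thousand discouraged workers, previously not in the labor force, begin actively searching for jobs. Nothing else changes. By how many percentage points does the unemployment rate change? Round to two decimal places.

The unemployment rate changes by +0.93 percentage points.

Initially, labor force = 1,583.50 + 74.38 = 1,657.88 thousand, so u = 74.38/1,657.88 = 4.49%.
After the first change, unemployed and labor force both fall by 39.31 → E = 1,583.50, U = 35.07, labor force = 1,618.57 thousand.
After the second change, unemployed and labor force both rise by 55.65 → E = 1,583.50, U = 90.72, labor force = 1,674.22 thousand.
New unemployment rate = 90.72 / 1,674.22 = 5.42%.
Change = 5.42% − 4.49% = +0.93 percentage points.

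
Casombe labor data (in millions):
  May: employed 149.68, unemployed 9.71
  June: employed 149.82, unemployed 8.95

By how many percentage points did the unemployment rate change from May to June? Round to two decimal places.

May: labor force = 149.68 + 9.71 = 159.39; u = 9.71/159.39 = 6.09%.
June: labor force = 149.82 + 8.95 = 158.77; u = 8.95/158.77 = 5.64%.
Change = 5.64% − 6.09% = −0.45 pp.

The unemployment rate changed by −0.45 percentage points.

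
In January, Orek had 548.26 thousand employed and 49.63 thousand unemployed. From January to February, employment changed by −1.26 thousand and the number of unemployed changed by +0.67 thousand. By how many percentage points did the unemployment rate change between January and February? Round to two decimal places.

The unemployment rate changed by +0.12 percentage points.

January: labor force = 548.26 + 49.63 = 597.89; u = 49.63/597.89 = 8.30%.
February: labor force = 547.00 + 50.30 = 597.30; u = 50.30/597.30 = 8.42%.
Change = 8.42% − 8.30% = +0.12 pp.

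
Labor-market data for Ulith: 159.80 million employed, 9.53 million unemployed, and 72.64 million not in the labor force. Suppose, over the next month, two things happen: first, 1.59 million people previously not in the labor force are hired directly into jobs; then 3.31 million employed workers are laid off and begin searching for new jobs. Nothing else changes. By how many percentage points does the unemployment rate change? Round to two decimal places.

Initially, labor force = 159.80 + 9.53 = 169.33 million, so u = 9.53/169.33 = 5.63%.
After the first change, employed and labor force both rise by 1.59; unemployed unchanged → E = 161.39, U = 9.53, labor force = 170.92 million.
After the second change, employed falls and unemployed rises by 3.31; labor force unchanged → E = 158.08, U = 12.84, labor force = 170.92 million.
New unemployment rate = 12.84 / 170.92 = 7.51%.
Change = 7.51% − 5.63% = +1.88 percentage points.

The unemployment rate changes by +1.88 percentage points.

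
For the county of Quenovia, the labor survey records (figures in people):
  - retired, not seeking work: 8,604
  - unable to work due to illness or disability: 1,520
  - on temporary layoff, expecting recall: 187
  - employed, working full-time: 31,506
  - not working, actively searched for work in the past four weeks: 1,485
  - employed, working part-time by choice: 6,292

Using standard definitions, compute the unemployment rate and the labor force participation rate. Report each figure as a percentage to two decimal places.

Employed = 31,506 + 6,292 = 37,798.
Unemployed = 187 + 1,485 = 1,672 (jobless and actively searching, or on temporary layoff).
Labor force = 37,798 + 1,672 = 39,470.
Not in labor force = 8,604 + 1,520 = 10,124 (those not working and not actively searching are outside the labor force).
Civilian working-age population = 39,470 + 10,124 = 49,594.
Unemployment rate = 1,672 / 39,470 = 4.24%.
Labor force participation rate = 39,470 / 49,594 = 79.59%.

Unemployment rate ≈ 4.24%; labor force participation rate ≈ 79.59%.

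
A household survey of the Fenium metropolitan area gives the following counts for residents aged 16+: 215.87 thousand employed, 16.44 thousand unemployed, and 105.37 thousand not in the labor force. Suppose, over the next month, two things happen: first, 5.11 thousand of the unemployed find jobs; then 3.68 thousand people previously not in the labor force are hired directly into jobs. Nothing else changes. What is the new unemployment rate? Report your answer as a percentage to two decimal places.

Initially, labor force = 215.87 + 16.44 = 232.31 thousand, so u = 16.44/232.31 = 7.08%.
After the first change, unemployed falls and employed rises by 5.11; labor force unchanged → E = 220.98, U = 11.33, labor force = 232.31 thousand.
After the second change, employed and labor force both rise by 3.68; unemployed unchanged → E = 224.66, U = 11.33, labor force = 235.99 thousand.
New unemployment rate = 11.33 / 235.99 = 4.80%.

New unemployment rate ≈ 4.80%.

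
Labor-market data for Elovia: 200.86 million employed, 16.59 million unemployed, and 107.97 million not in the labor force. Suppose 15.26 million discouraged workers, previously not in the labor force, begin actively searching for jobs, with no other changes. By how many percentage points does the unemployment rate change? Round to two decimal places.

Initially, labor force = 200.86 + 16.59 = 217.45 million, so u = 16.59/217.45 = 7.63%.
After the change, unemployed and labor force both rise by 15.26 → E = 200.86, U = 31.85, labor force = 232.71 million.
New unemployment rate = 31.85 / 232.71 = 13.69%.
Change = 13.69% − 7.63% = +6.06 percentage points.

The unemployment rate changes by +6.06 percentage points.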